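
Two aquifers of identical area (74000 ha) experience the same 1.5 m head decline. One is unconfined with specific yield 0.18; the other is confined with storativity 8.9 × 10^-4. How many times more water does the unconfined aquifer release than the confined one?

A = 74000 ha = 7.4 × 10^8 m²
Unconfined: ΔV_u = Sy × A × Δh = 0.18 × 7.4 × 10^8 × 1.5 = 1.998 × 10^8 m³
Confined: ΔV_c = S × A × Δh = 8.9 × 10^-4 × 7.4 × 10^8 × 1.5 = 9.879 × 10^5 m³
Ratio = ΔV_u / ΔV_c = Sy / S = 0.18 / 8.9 × 10^-4 = 202.2

ΔV_u / ΔV_c ≈ 202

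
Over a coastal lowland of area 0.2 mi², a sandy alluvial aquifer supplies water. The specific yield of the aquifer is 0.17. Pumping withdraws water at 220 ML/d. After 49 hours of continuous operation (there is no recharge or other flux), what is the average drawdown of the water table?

Δh ≈ 5.1 m

A = 0.2 mi² = 5.18 × 10^5 m²
Q = 220 ML/d = 2.2 × 10^5 m³/d
t = 49 hours = 2.042 d
ΔV = Q × t = 2.2 × 10^5 m³/d × 2.042 d = 4.492 × 10^5 m³
Δh = ΔV / (Sy × A) = 4.492 × 10^5 / (0.17 × 5.18 × 10^5) = 5.101 m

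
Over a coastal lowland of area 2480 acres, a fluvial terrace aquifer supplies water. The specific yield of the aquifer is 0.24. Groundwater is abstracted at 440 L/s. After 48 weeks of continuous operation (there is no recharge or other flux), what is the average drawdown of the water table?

A = 2480 acres = 1.004 × 10^7 m²
Q = 440 L/s = 38020 m³/d
t = 48 weeks = 336 d
ΔV = Q × t = 38020 m³/d × 336 d = 1.277 × 10^7 m³
Δh = ΔV / (Sy × A) = 1.277 × 10^7 / (0.24 × 1.004 × 10^7) = 5.303 m

Δh ≈ 5.3 m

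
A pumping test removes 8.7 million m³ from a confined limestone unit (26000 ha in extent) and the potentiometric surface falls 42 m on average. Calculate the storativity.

S ≈ 8 × 10^-4

A = 26000 ha = 2.6 × 10^8 m²
ΔV = 8.7 million m³ = 8.7 × 10^6 m³
S = ΔV / (A × Δh) = 8.7 × 10^6 m³ / (2.6 × 10^8 m² × 42 m) = 7.967 × 10^-4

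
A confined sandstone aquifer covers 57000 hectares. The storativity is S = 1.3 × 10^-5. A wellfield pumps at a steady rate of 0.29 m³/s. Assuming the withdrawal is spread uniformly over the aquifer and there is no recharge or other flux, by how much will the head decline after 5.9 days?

Δh ≈ 20 m

A = 57000 hectares = 5.7 × 10^8 m²
Q = 0.29 m³/s = 25060 m³/d
ΔV = Q × t = 25060 m³/d × 5.9 d = 1.478 × 10^5 m³
Δh = ΔV / (S × A) = 1.478 × 10^5 / (1.3 × 10^-5 × 5.7 × 10^8) = 19.95 m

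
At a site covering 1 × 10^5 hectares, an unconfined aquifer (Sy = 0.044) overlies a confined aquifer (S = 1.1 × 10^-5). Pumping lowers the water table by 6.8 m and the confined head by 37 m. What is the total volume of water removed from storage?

A = 1 × 10^5 hectares = 1 × 10^9 m²
Unconfined: ΔV_u = Sy × A × Δh_u = 0.044 × 1 × 10^9 × 6.8 = 2.992 × 10^8 m³
Confined: ΔV_c = S × A × Δh_c = 1.1 × 10^-5 × 1 × 10^9 × 37 = 4.07 × 10^5 m³
Total ΔV = 2.992 × 10^8 + 4.07 × 10^5 = 2.996 × 10^8 m³

ΔV ≈ 3 × 10^8 m³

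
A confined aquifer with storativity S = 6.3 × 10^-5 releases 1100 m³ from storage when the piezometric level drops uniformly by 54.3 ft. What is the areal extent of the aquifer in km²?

Δh = 54.3 ft = 16.55 m
A = ΔV / (S × Δh) = 1100 / (6.3 × 10^-5 × 16.55) = 1.055 × 10^6 m²
A = 1.055 × 10^6 m² = 1.055 km²

A ≈ 1.05 km²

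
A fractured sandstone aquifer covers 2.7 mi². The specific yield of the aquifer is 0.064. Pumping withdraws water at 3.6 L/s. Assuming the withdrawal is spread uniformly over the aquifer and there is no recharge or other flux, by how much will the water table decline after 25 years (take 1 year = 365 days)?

A = 2.7 mi² = 6.993 × 10^6 m²
Q = 3.6 L/s = 311 m³/d
t = 25 years = 9125 d
ΔV = Q × t = 311 m³/d × 9125 d = 2.838 × 10^6 m³
Δh = ΔV / (Sy × A) = 2.838 × 10^6 / (0.064 × 6.993 × 10^6) = 6.342 m

Δh ≈ 6.34 m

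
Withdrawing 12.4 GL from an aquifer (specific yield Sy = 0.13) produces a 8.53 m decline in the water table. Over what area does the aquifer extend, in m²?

ΔV = 12.4 GL = 1.24 × 10^7 m³
A = ΔV / (Sy × Δh) = 1.24 × 10^7 / (0.13 × 8.53) = 1.118 × 10^7 m²

A ≈ 1.12 × 10^7 m²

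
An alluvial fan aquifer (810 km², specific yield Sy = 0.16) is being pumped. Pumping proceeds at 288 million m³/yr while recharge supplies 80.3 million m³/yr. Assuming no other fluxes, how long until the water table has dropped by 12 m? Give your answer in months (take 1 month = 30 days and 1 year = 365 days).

t ≈ 91.1 months

A = 810 km² = 8.1 × 10^8 m²
ΔV = Sy × A × Δh = 0.16 × 8.1 × 10^8 × 12 = 1.555 × 10^9 m³
Net withdrawal = 288 − 80.3 = 207.7 million m³/yr = 5.69 × 10^5 m³/d
t = ΔV / Q = 1.555 × 10^9 m³ / 5.69 × 10^5 m³/d = 2733 d
t = 2733 d ≈ 91.1 months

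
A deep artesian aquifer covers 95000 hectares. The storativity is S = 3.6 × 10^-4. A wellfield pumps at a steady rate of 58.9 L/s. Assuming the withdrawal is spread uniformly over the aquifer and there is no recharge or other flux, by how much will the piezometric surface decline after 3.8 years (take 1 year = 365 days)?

A = 95000 hectares = 9.5 × 10^8 m²
Q = 58.9 L/s = 5089 m³/d
t = 3.8 years = 1387 d
ΔV = Q × t = 5089 m³/d × 1387 d = 7.058 × 10^6 m³
Δh = ΔV / (S × A) = 7.058 × 10^6 / (3.6 × 10^-4 × 9.5 × 10^8) = 20.64 m

Δh ≈ 20.6 m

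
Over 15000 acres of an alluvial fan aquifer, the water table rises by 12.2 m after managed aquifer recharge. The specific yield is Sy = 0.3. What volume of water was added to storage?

ΔV ≈ 2.22 × 10^8 m³

A = 15000 acres = 6.07 × 10^7 m²
ΔV = Sy × A × Δh = 0.3 × 6.07 × 10^7 m² × 12.2 m = 2.222 × 10^8 m³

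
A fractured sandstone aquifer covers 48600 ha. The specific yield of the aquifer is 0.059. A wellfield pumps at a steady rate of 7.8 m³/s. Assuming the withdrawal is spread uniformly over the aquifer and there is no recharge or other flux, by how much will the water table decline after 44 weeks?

A = 48600 ha = 4.86 × 10^8 m²
Q = 7.8 m³/s = 6.739 × 10^5 m³/d
t = 44 weeks = 308 d
ΔV = Q × t = 6.739 × 10^5 m³/d × 308 d = 2.076 × 10^8 m³
Δh = ΔV / (Sy × A) = 2.076 × 10^8 / (0.059 × 4.86 × 10^8) = 7.239 m

Δh ≈ 7.24 m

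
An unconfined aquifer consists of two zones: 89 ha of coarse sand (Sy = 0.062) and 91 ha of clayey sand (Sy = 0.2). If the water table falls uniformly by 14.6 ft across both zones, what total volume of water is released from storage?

A₁ = 89 ha = 8.9 × 10^5 m²; A₂ = 91 ha = 9.1 × 10^5 m²
Δh = 14.6 ft = 4.45 m
ΔV₁ = 0.062 × 8.9 × 10^5 × 4.45 = 2.456 × 10^5 m³
ΔV₂ = 0.2 × 9.1 × 10^5 × 4.45 = 8.099 × 10^5 m³
ΔV = ΔV₁ + ΔV₂ = 1.055 × 10^6 m³

ΔV ≈ 1.06 × 10^6 m³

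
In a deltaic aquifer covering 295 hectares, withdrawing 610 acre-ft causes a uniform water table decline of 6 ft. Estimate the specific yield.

Sy ≈ 0.14

A = 295 hectares = 2.95 × 10^6 m²
Δh = 6 ft = 1.829 m
ΔV = 610 acre-ft = 7.524 × 10^5 m³
Sy = ΔV / (A × Δh) = 7.524 × 10^5 m³ / (2.95 × 10^6 m² × 1.829 m) = 0.1395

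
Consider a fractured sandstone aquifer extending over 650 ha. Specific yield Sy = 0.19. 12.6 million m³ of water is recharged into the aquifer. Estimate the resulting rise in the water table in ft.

Δh ≈ 33.5 ft

A = 650 ha = 6.5 × 10^6 m²
ΔV = 12.6 million m³ = 1.26 × 10^7 m³
Δh = ΔV / (Sy × A) = 1.26 × 10^7 m³ / (0.19 × 6.5 × 10^6 m²) = 10.2 m
Δh = 10.2 m = 33.47 ft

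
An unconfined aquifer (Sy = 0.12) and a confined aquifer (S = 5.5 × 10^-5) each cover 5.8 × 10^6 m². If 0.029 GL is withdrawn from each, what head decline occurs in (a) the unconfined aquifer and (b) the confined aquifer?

Δh_u ≈ 0.0417 m; Δh_c ≈ 90.9 m

ΔV = 0.029 GL = 29000 m³
Unconfined: Δh_u = ΔV/(Sy·A) = 29000/(0.12 × 5.8 × 10^6) = 0.04167 m
Confined: Δh_c = ΔV/(S·A) = 29000/(5.5 × 10^-5 × 5.8 × 10^6) = 90.91 m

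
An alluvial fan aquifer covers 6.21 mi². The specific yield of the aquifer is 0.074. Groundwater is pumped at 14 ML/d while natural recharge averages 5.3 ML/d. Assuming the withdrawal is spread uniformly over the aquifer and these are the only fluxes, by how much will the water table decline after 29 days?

A = 6.21 mi² = 1.608 × 10^7 m²
Net abstraction = 14 − 5.3 = 8.7 ML/d
Q_net = 8.7 ML/d = 8700 m³/d
ΔV = Q × t = 8700 m³/d × 29 d = 2.523 × 10^5 m³
Δh = ΔV / (Sy × A) = 2.523 × 10^5 / (0.074 × 1.608 × 10^7) = 0.212 m

Δh ≈ 0.212 m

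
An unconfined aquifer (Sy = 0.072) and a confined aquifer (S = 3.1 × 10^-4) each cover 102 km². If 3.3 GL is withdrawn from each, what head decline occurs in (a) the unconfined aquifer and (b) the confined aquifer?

Δh_u ≈ 0.449 m; Δh_c ≈ 104 m

A = 102 km² = 1.02 × 10^8 m²
ΔV = 3.3 GL = 3.3 × 10^6 m³
Unconfined: Δh_u = ΔV/(Sy·A) = 3.3 × 10^6/(0.072 × 1.02 × 10^8) = 0.4493 m
Confined: Δh_c = ΔV/(S·A) = 3.3 × 10^6/(3.1 × 10^-4 × 1.02 × 10^8) = 104.4 m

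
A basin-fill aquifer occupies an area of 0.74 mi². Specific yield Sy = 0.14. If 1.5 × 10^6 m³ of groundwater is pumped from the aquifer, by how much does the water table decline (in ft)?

Δh ≈ 18.3 ft

A = 0.74 mi² = 1.917 × 10^6 m²
Δh = ΔV / (Sy × A) = 1.5 × 10^6 m³ / (0.14 × 1.917 × 10^6 m²) = 5.59 m
Δh = 5.59 m = 18.34 ft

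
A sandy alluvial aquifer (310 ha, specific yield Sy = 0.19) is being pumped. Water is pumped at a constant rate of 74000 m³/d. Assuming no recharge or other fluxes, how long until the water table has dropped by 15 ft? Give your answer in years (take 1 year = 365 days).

t ≈ 0.0997 years

A = 310 ha = 3.1 × 10^6 m²
Δh = 15 ft = 4.572 m
ΔV = Sy × A × Δh = 0.19 × 3.1 × 10^6 × 4.572 = 2.693 × 10^6 m³
t = ΔV / Q = 2.693 × 10^6 m³ / 74000 m³/d = 36.39 d
t = 36.39 d ≈ 0.0997 years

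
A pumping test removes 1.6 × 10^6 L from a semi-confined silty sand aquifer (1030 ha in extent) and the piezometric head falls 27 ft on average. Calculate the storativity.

S ≈ 1.9 × 10^-5

A = 1030 ha = 1.03 × 10^7 m²
Δh = 27 ft = 8.23 m
ΔV = 1.6 × 10^6 L = 1600 m³
S = ΔV / (A × Δh) = 1600 m³ / (1.03 × 10^7 m² × 8.23 m) = 1.888 × 10^-5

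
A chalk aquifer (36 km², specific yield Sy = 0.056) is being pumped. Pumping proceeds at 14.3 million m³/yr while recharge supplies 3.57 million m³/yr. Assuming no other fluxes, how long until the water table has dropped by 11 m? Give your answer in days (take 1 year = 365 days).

t ≈ 754 days

A = 36 km² = 3.6 × 10^7 m²
ΔV = Sy × A × Δh = 0.056 × 3.6 × 10^7 × 11 = 2.218 × 10^7 m³
Net withdrawal = 14.3 − 3.57 = 10.73 million m³/yr = 29400 m³/d
t = ΔV / Q = 2.218 × 10^7 m³ / 29400 m³/d = 754.4 d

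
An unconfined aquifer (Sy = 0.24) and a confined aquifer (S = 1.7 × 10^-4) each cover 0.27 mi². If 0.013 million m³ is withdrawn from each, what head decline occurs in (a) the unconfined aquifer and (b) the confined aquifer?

Δh_u ≈ 0.0775 m; Δh_c ≈ 109 m

A = 0.27 mi² = 6.993 × 10^5 m²
ΔV = 0.013 million m³ = 13000 m³
Unconfined: Δh_u = ΔV/(Sy·A) = 13000/(0.24 × 6.993 × 10^5) = 0.07746 m
Confined: Δh_c = ΔV/(S·A) = 13000/(1.7 × 10^-4 × 6.993 × 10^5) = 109.4 m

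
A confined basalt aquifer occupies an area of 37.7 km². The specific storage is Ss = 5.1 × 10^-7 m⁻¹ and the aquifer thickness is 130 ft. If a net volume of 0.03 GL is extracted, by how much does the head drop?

Δh ≈ 39.4 m

b = 130 ft = 39.62 m
S = Ss × b = 5.1 × 10^-7 m⁻¹ × 39.62 m = 2.021 × 10^-5
A = 37.7 km² = 3.77 × 10^7 m²
ΔV = 0.03 GL = 30000 m³
Δh = ΔV / (S × A) = 30000 m³ / (2.021 × 10^-5 × 3.77 × 10^7 m²) = 39.38 m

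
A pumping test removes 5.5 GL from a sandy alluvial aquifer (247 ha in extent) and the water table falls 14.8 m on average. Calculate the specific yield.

Sy ≈ 0.15

A = 247 ha = 2.47 × 10^6 m²
ΔV = 5.5 GL = 5.5 × 10^6 m³
Sy = ΔV / (A × Δh) = 5.5 × 10^6 m³ / (2.47 × 10^6 m² × 14.8 m) = 0.1505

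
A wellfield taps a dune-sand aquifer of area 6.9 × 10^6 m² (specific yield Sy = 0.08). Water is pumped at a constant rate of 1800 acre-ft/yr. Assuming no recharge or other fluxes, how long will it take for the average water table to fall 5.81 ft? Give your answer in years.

t ≈ 0.44 years

Δh = 5.81 ft = 1.771 m
ΔV = Sy × A × Δh = 0.08 × 6.9 × 10^6 × 1.771 = 9.775 × 10^5 m³
Q = 1800 acre-ft/yr = 6083 m³/d
t = ΔV / Q = 9.775 × 10^5 m³ / 6083 m³/d = 160.7 d
t = 160.7 d ≈ 0.4403 years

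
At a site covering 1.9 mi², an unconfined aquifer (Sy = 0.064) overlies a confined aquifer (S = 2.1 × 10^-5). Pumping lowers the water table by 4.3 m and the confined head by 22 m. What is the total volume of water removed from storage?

A = 1.9 mi² = 4.921 × 10^6 m²
Unconfined: ΔV_u = Sy × A × Δh_u = 0.064 × 4.921 × 10^6 × 4.3 = 1.354 × 10^6 m³
Confined: ΔV_c = S × A × Δh_c = 2.1 × 10^-5 × 4.921 × 10^6 × 22 = 2273 m³
Total ΔV = 1.354 × 10^6 + 2273 = 1.357 × 10^6 m³

ΔV ≈ 1.36 × 10^6 m³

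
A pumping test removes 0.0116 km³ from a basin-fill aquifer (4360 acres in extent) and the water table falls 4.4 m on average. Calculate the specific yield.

A = 4360 acres = 1.764 × 10^7 m²
ΔV = 0.0116 km³ = 1.16 × 10^7 m³
Sy = ΔV / (A × Δh) = 1.16 × 10^7 m³ / (1.764 × 10^7 m² × 4.4 m) = 0.1494

Sy ≈ 0.15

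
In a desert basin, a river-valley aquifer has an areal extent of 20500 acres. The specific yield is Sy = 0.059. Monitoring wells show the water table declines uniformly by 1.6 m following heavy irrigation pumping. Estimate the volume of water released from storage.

A = 20500 acres = 8.296 × 10^7 m²
ΔV = Sy × A × Δh = 0.059 × 8.296 × 10^7 m² × 1.6 m = 7.831 × 10^6 m³

ΔV ≈ 7.83 × 10^6 m³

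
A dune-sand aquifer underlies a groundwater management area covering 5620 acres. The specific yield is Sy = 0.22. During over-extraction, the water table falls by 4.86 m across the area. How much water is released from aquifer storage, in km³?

ΔV ≈ 0.0243 km³

A = 5620 acres = 2.274 × 10^7 m²
ΔV = Sy × A × Δh = 0.22 × 2.274 × 10^7 m² × 4.86 m = 2.432 × 10^7 m³
ΔV = 2.432 × 10^7 m³ = 0.02432 km³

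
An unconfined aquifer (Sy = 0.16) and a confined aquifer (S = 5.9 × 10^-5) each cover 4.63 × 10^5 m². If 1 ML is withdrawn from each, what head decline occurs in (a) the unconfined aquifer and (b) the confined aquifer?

Δh_u ≈ 0.0135 m; Δh_c ≈ 36.6 m

ΔV = 1 ML = 1000 m³
Unconfined: Δh_u = ΔV/(Sy·A) = 1000/(0.16 × 4.63 × 10^5) = 0.0135 m
Confined: Δh_c = ΔV/(S·A) = 1000/(5.9 × 10^-5 × 4.63 × 10^5) = 36.61 m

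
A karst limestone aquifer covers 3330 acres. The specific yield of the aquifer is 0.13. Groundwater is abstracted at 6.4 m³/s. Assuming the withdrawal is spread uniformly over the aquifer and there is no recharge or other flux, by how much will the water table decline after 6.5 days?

Δh ≈ 2.05 m

A = 3330 acres = 1.348 × 10^7 m²
Q = 6.4 m³/s = 5.53 × 10^5 m³/d
ΔV = Q × t = 5.53 × 10^5 m³/d × 6.5 d = 3.594 × 10^6 m³
Δh = ΔV / (Sy × A) = 3.594 × 10^6 / (0.13 × 1.348 × 10^7) = 2.052 m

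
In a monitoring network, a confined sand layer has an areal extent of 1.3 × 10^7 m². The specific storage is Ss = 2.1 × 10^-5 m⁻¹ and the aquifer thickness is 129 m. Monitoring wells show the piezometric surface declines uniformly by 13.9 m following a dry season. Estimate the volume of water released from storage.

ΔV ≈ 4.9 × 10^5 m³

S = Ss × b = 2.1 × 10^-5 m⁻¹ × 129 m = 2.709 × 10^-3
ΔV = S × A × Δh = 0.002709 × 1.3 × 10^7 m² × 13.9 m = 4.895 × 10^5 m³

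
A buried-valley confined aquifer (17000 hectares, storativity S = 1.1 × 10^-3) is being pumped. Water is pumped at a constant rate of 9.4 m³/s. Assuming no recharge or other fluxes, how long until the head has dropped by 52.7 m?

t ≈ 12.1 days

A = 17000 hectares = 1.7 × 10^8 m²
ΔV = S × A × Δh = 0.0011 × 1.7 × 10^8 × 52.7 = 9.855 × 10^6 m³
Q = 9.4 m³/s = 8.122 × 10^5 m³/d
t = ΔV / Q = 9.855 × 10^6 m³ / 8.122 × 10^5 m³/d = 12.13 d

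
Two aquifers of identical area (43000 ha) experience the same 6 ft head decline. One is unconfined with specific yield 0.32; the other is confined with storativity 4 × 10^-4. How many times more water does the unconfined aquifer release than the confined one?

A = 43000 ha = 4.3 × 10^8 m²
Δh = 6 ft = 1.829 m
Unconfined: ΔV_u = Sy × A × Δh = 0.32 × 4.3 × 10^8 × 1.829 = 2.516 × 10^8 m³
Confined: ΔV_c = S × A × Δh = 4 × 10^-4 × 4.3 × 10^8 × 1.829 = 3.146 × 10^5 m³
Ratio = ΔV_u / ΔV_c = Sy / S = 0.32 / 4 × 10^-4 = 800

ΔV_u / ΔV_c ≈ 800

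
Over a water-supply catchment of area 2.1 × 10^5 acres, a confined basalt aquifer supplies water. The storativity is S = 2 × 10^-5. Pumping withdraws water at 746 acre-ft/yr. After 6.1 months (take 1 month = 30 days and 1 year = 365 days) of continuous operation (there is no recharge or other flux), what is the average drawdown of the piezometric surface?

A = 2.1 × 10^5 acres = 8.498 × 10^8 m²
Q = 746 acre-ft/yr = 2521 m³/d
t = 6.1 months = 183 d
ΔV = Q × t = 2521 m³/d × 183 d = 4.613 × 10^5 m³
Δh = ΔV / (S × A) = 4.613 × 10^5 / (2 × 10^-5 × 8.498 × 10^8) = 27.14 m

Δh ≈ 27.1 m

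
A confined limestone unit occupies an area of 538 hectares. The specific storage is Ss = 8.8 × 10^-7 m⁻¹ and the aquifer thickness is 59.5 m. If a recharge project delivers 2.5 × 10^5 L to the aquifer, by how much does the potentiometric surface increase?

S = Ss × b = 8.8 × 10^-7 m⁻¹ × 59.5 m = 5.236 × 10^-5
A = 538 hectares = 5.38 × 10^6 m²
ΔV = 2.5 × 10^5 L = 250 m³
Δh = ΔV / (S × A) = 250 m³ / (5.236 × 10^-5 × 5.38 × 10^6 m²) = 0.8875 m

Δh ≈ 0.887 m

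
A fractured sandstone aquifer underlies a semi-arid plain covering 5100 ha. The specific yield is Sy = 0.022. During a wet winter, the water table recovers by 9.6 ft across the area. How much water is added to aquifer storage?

ΔV ≈ 3.28 × 10^6 m³

A = 5100 ha = 5.1 × 10^7 m²
Δh = 9.6 ft = 2.926 m
ΔV = Sy × A × Δh = 0.022 × 5.1 × 10^7 m² × 2.926 m = 3.283 × 10^6 m³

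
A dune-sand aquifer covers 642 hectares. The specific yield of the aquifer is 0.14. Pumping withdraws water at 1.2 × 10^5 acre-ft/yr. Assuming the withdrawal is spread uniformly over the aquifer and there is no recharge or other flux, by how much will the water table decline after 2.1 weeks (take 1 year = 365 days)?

A = 642 hectares = 6.42 × 10^6 m²
Q = 1.2 × 10^5 acre-ft/yr = 4.055 × 10^5 m³/d
t = 2.1 weeks = 14.7 d
ΔV = Q × t = 4.055 × 10^5 m³/d × 14.7 d = 5.961 × 10^6 m³
Δh = ΔV / (Sy × A) = 5.961 × 10^6 / (0.14 × 6.42 × 10^6) = 6.632 m

Δh ≈ 6.63 m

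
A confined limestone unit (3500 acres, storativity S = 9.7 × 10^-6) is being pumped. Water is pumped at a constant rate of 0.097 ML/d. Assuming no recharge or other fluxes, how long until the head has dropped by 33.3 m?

t ≈ 47.2 days

A = 3500 acres = 1.416 × 10^7 m²
ΔV = S × A × Δh = 9.7 × 10^-6 × 1.416 × 10^7 × 33.3 = 4575 m³
Q = 0.097 ML/d = 97 m³/d
t = ΔV / Q = 4575 m³ / 97 m³/d = 47.17 d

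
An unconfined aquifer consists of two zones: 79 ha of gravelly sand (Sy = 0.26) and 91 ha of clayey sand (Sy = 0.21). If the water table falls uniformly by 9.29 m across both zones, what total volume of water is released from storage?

ΔV ≈ 3.68 × 10^6 m³

A₁ = 79 ha = 7.9 × 10^5 m²; A₂ = 91 ha = 9.1 × 10^5 m²
ΔV₁ = 0.26 × 7.9 × 10^5 × 9.29 = 1.908 × 10^6 m³
ΔV₂ = 0.21 × 9.1 × 10^5 × 9.29 = 1.775 × 10^6 m³
ΔV = ΔV₁ + ΔV₂ = 3.683 × 10^6 m³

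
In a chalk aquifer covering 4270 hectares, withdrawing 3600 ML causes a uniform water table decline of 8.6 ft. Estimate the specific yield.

Sy ≈ 0.032

A = 4270 hectares = 4.27 × 10^7 m²
Δh = 8.6 ft = 2.621 m
ΔV = 3600 ML = 3.6 × 10^6 m³
Sy = ΔV / (A × Δh) = 3.6 × 10^6 m³ / (4.27 × 10^7 m² × 2.621 m) = 0.03216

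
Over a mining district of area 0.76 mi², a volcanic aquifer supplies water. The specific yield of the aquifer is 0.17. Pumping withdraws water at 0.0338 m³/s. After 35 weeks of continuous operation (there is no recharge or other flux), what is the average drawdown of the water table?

A = 0.76 mi² = 1.968 × 10^6 m²
Q = 0.0338 m³/s = 2920 m³/d
t = 35 weeks = 245 d
ΔV = Q × t = 2920 m³/d × 245 d = 7.155 × 10^5 m³
Δh = ΔV / (Sy × A) = 7.155 × 10^5 / (0.17 × 1.968 × 10^6) = 2.138 m

Δh ≈ 2.14 m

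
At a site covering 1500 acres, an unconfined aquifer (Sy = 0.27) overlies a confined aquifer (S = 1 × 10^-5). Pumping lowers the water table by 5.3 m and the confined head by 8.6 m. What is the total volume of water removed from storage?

A = 1500 acres = 6.07 × 10^6 m²
Unconfined: ΔV_u = Sy × A × Δh_u = 0.27 × 6.07 × 10^6 × 5.3 = 8.687 × 10^6 m³
Confined: ΔV_c = S × A × Δh_c = 1 × 10^-5 × 6.07 × 10^6 × 8.6 = 522 m³
Total ΔV = 8.687 × 10^6 + 522 = 8.687 × 10^6 m³

ΔV ≈ 8.69 × 10^6 m³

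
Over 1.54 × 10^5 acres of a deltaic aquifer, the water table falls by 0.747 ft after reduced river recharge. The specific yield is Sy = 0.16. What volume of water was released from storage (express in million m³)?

A = 1.54 × 10^5 acres = 6.232 × 10^8 m²
Δh = 0.747 ft = 0.2277 m
ΔV = Sy × A × Δh = 0.16 × 6.232 × 10^8 m² × 0.2277 m = 2.27 × 10^7 m³
ΔV = 2.27 × 10^7 m³ = 22.7 million m³

ΔV ≈ 22.7 million m³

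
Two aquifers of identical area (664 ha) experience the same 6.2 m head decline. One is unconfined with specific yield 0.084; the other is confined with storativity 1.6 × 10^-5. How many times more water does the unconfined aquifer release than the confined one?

ΔV_u / ΔV_c ≈ 5250

A = 664 ha = 6.64 × 10^6 m²
Unconfined: ΔV_u = Sy × A × Δh = 0.084 × 6.64 × 10^6 × 6.2 = 3.458 × 10^6 m³
Confined: ΔV_c = S × A × Δh = 1.6 × 10^-5 × 6.64 × 10^6 × 6.2 = 658.7 m³
Ratio = ΔV_u / ΔV_c = Sy / S = 0.084 / 1.6 × 10^-5 = 5250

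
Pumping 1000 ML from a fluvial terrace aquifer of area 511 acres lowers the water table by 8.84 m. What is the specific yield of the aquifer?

Sy ≈ 0.055

A = 511 acres = 2.068 × 10^6 m²
ΔV = 1000 ML = 1 × 10^6 m³
Sy = ΔV / (A × Δh) = 1 × 10^6 m³ / (2.068 × 10^6 m² × 8.84 m) = 0.0547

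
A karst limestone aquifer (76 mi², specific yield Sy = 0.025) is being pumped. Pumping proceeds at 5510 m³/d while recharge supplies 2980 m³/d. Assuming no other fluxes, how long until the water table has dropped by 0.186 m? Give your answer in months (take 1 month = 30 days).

A = 76 mi² = 1.968 × 10^8 m²
ΔV = Sy × A × Δh = 0.025 × 1.968 × 10^8 × 0.186 = 9.153 × 10^5 m³
Net withdrawal = 5510 − 2980 = 2530 m³/d
t = ΔV / Q = 9.153 × 10^5 m³ / 2530 m³/d = 361.8 d
t = 361.8 d ≈ 12.06 months

t ≈ 12.1 months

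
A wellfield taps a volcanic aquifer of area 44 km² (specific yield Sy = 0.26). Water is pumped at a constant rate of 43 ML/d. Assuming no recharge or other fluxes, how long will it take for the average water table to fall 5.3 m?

t ≈ 1410 days

A = 44 km² = 4.4 × 10^7 m²
ΔV = Sy × A × Δh = 0.26 × 4.4 × 10^7 × 5.3 = 6.063 × 10^7 m³
Q = 43 ML/d = 43000 m³/d
t = ΔV / Q = 6.063 × 10^7 m³ / 43000 m³/d = 1410 d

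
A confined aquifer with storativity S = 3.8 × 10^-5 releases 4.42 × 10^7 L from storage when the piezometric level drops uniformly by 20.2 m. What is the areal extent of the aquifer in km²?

A ≈ 57.6 km²

ΔV = 4.42 × 10^7 L = 44200 m³
A = ΔV / (S × Δh) = 44200 / (3.8 × 10^-5 × 20.2) = 5.758 × 10^7 m²
A = 5.758 × 10^7 m² = 57.58 km²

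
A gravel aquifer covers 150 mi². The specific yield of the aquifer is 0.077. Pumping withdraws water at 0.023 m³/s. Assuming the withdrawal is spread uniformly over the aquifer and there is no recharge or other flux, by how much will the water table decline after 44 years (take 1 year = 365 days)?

Δh ≈ 1.07 m

A = 150 mi² = 3.885 × 10^8 m²
Q = 0.023 m³/s = 1987 m³/d
t = 44 years = 16060 d
ΔV = Q × t = 1987 m³/d × 16060 d = 3.191 × 10^7 m³
Δh = ΔV / (Sy × A) = 3.191 × 10^7 / (0.077 × 3.885 × 10^8) = 1.067 m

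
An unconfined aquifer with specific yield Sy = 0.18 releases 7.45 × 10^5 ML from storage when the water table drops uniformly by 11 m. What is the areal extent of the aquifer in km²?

A ≈ 376 km²

ΔV = 7.45 × 10^5 ML = 7.45 × 10^8 m³
A = ΔV / (Sy × Δh) = 7.45 × 10^8 / (0.18 × 11) = 3.763 × 10^8 m²
A = 3.763 × 10^8 m² = 376.3 km²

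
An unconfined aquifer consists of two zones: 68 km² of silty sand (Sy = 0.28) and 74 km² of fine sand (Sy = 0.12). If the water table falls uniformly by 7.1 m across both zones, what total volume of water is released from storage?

A₁ = 68 km² = 6.8 × 10^7 m²; A₂ = 74 km² = 7.4 × 10^7 m²
ΔV₁ = 0.28 × 6.8 × 10^7 × 7.1 = 1.352 × 10^8 m³
ΔV₂ = 0.12 × 7.4 × 10^7 × 7.1 = 6.305 × 10^7 m³
ΔV = ΔV₁ + ΔV₂ = 1.982 × 10^8 m³

ΔV ≈ 1.98 × 10^8 m³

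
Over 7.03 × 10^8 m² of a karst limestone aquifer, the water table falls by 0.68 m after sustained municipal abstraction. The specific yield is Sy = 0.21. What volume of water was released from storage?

ΔV = Sy × A × Δh = 0.21 × 7.03 × 10^8 m² × 0.68 m = 1.004 × 10^8 m³

ΔV ≈ 1 × 10^8 m³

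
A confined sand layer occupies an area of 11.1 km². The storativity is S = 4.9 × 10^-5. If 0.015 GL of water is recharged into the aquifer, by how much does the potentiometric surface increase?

Δh ≈ 27.6 m

A = 11.1 km² = 1.11 × 10^7 m²
ΔV = 0.015 GL = 15000 m³
Δh = ΔV / (S × A) = 15000 m³ / (4.9 × 10^-5 × 1.11 × 10^7 m²) = 27.58 m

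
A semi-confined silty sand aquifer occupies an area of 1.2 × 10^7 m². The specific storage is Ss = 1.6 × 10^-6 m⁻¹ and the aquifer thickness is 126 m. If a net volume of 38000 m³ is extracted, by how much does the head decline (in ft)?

Δh ≈ 51.5 ft

S = Ss × b = 1.6 × 10^-6 m⁻¹ × 126 m = 2.016 × 10^-4
Δh = ΔV / (S × A) = 38000 m³ / (2.016 × 10^-4 × 1.2 × 10^7 m²) = 15.71 m
Δh = 15.71 m = 51.53 ft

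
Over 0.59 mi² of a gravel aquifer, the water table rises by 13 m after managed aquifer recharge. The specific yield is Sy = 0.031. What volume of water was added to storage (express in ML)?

A = 0.59 mi² = 1.528 × 10^6 m²
ΔV = Sy × A × Δh = 0.031 × 1.528 × 10^6 m² × 13 m = 6.158 × 10^5 m³
ΔV = 6.158 × 10^5 m³ = 615.8 ML

ΔV ≈ 616 ML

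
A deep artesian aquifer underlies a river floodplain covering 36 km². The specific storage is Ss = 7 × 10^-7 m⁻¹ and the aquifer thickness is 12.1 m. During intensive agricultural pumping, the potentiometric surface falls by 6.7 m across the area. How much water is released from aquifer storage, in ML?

S = Ss × b = 7 × 10^-7 m⁻¹ × 12.1 m = 8.47 × 10^-6
A = 36 km² = 3.6 × 10^7 m²
ΔV = S × A × Δh = 8.47 × 10^-6 × 3.6 × 10^7 m² × 6.7 m = 2043 m³
ΔV = 2043 m³ = 2.043 ML

ΔV ≈ 2.04 ML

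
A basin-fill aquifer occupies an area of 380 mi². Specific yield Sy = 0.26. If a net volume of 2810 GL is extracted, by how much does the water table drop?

Δh ≈ 11 m

A = 380 mi² = 9.842 × 10^8 m²
ΔV = 2810 GL = 2.81 × 10^9 m³
Δh = ΔV / (Sy × A) = 2.81 × 10^9 m³ / (0.26 × 9.842 × 10^8 m²) = 10.98 m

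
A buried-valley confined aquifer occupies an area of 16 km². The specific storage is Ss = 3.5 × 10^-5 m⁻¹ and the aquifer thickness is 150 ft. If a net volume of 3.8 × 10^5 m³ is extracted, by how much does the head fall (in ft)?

b = 150 ft = 45.72 m
S = Ss × b = 3.5 × 10^-5 m⁻¹ × 45.72 m = 1.6 × 10^-3
A = 16 km² = 1.6 × 10^7 m²
Δh = ΔV / (S × A) = 3.8 × 10^5 m³ / (0.0016 × 1.6 × 10^7 m²) = 14.84 m
Δh = 14.84 m = 48.69 ft

Δh ≈ 48.7 ft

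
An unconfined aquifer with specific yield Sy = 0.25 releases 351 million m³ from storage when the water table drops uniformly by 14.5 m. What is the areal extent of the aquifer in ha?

ΔV = 351 million m³ = 3.51 × 10^8 m³
A = ΔV / (Sy × Δh) = 3.51 × 10^8 / (0.25 × 14.5) = 9.683 × 10^7 m²
A = 9.683 × 10^7 m² = 9683 ha

A ≈ 9680 ha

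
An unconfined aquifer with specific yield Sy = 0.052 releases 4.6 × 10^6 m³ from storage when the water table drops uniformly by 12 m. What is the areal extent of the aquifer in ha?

A = ΔV / (Sy × Δh) = 4.6 × 10^6 / (0.052 × 12) = 7.372 × 10^6 m²
A = 7.372 × 10^6 m² = 737.2 ha

A ≈ 737 ha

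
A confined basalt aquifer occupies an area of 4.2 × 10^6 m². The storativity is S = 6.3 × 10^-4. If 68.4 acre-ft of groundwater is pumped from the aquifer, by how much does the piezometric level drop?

ΔV = 68.4 acre-ft = 84370 m³
Δh = ΔV / (S × A) = 84370 m³ / (6.3 × 10^-4 × 4.2 × 10^6 m²) = 31.89 m

Δh ≈ 31.9 m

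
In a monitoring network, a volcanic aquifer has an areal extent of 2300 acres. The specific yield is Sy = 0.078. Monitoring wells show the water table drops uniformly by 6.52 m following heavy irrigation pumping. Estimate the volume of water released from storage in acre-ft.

ΔV ≈ 3840 acre-ft

A = 2300 acres = 9.308 × 10^6 m²
ΔV = Sy × A × Δh = 0.078 × 9.308 × 10^6 m² × 6.52 m = 4.734 × 10^6 m³
ΔV = 4.734 × 10^6 m³ = 3838 acre-ft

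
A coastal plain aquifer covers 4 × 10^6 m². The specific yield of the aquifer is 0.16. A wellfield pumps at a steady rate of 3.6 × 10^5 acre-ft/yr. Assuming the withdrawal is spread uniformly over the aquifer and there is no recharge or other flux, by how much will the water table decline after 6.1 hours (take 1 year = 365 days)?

Δh ≈ 0.483 m

Q = 3.6 × 10^5 acre-ft/yr = 1.217 × 10^6 m³/d
t = 6.1 hours = 0.2542 d
ΔV = Q × t = 1.217 × 10^6 m³/d × 0.2542 d = 3.092 × 10^5 m³
Δh = ΔV / (Sy × A) = 3.092 × 10^5 / (0.16 × 4 × 10^6) = 0.4831 m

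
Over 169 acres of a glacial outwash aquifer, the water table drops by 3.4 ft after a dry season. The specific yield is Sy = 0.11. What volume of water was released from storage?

A = 169 acres = 6.839 × 10^5 m²
Δh = 3.4 ft = 1.036 m
ΔV = Sy × A × Δh = 0.11 × 6.839 × 10^5 m² × 1.036 m = 77960 m³

ΔV ≈ 78000 m³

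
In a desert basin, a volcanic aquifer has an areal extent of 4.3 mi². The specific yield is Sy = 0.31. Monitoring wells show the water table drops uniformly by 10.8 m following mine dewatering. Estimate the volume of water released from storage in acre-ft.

ΔV ≈ 30200 acre-ft

A = 4.3 mi² = 1.114 × 10^7 m²
ΔV = Sy × A × Δh = 0.31 × 1.114 × 10^7 m² × 10.8 m = 3.729 × 10^7 m³
ΔV = 3.729 × 10^7 m³ = 30230 acre-ft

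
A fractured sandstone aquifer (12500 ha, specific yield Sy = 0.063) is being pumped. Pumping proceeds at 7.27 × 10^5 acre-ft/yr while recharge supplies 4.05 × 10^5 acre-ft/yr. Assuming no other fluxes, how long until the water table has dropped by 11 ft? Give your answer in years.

A = 12500 ha = 1.25 × 10^8 m²
Δh = 11 ft = 3.353 m
ΔV = Sy × A × Δh = 0.063 × 1.25 × 10^8 × 3.353 = 2.64 × 10^7 m³
Net withdrawal = 7.27 × 10^5 − 4.05 × 10^5 = 3.22 × 10^5 acre-ft/yr = 1.088 × 10^6 m³/d
t = ΔV / Q = 2.64 × 10^7 m³ / 1.088 × 10^6 m³/d = 24.26 d
t = 24.26 d ≈ 0.06648 years

t ≈ 0.0665 years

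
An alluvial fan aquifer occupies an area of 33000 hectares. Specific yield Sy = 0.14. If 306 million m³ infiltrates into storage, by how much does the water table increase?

A = 33000 hectares = 3.3 × 10^8 m²
ΔV = 306 million m³ = 3.06 × 10^8 m³
Δh = ΔV / (Sy × A) = 3.06 × 10^8 m³ / (0.14 × 3.3 × 10^8 m²) = 6.623 m

Δh ≈ 6.62 m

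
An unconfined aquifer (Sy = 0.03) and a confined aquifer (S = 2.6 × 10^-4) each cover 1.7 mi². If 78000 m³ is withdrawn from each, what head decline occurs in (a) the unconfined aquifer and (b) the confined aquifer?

A = 1.7 mi² = 4.403 × 10^6 m²
Unconfined: Δh_u = ΔV/(Sy·A) = 78000/(0.03 × 4.403 × 10^6) = 0.5905 m
Confined: Δh_c = ΔV/(S·A) = 78000/(2.6 × 10^-4 × 4.403 × 10^6) = 68.14 m

Δh_u ≈ 0.591 m; Δh_c ≈ 68.1 m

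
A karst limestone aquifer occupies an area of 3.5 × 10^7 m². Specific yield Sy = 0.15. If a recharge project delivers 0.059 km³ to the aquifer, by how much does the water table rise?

Δh ≈ 11.2 m

ΔV = 0.059 km³ = 5.9 × 10^7 m³
Δh = ΔV / (Sy × A) = 5.9 × 10^7 m³ / (0.15 × 3.5 × 10^7 m²) = 11.24 m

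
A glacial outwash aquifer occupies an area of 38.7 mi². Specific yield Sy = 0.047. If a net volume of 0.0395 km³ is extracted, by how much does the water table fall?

A = 38.7 mi² = 1.002 × 10^8 m²
ΔV = 0.0395 km³ = 3.95 × 10^7 m³
Δh = ΔV / (Sy × A) = 3.95 × 10^7 m³ / (0.047 × 1.002 × 10^8 m²) = 8.385 m

Δh ≈ 8.38 m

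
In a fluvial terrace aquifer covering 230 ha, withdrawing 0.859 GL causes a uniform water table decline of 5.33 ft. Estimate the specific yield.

Sy ≈ 0.23

A = 230 ha = 2.3 × 10^6 m²
Δh = 5.33 ft = 1.625 m
ΔV = 0.859 GL = 8.59 × 10^5 m³
Sy = ΔV / (A × Δh) = 8.59 × 10^5 m³ / (2.3 × 10^6 m² × 1.625 m) = 0.2299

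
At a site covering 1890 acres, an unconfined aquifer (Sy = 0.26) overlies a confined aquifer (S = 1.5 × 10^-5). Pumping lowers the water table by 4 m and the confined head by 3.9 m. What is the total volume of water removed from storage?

A = 1890 acres = 7.649 × 10^6 m²
Unconfined: ΔV_u = Sy × A × Δh_u = 0.26 × 7.649 × 10^6 × 4 = 7.955 × 10^6 m³
Confined: ΔV_c = S × A × Δh_c = 1.5 × 10^-5 × 7.649 × 10^6 × 3.9 = 447.4 m³
Total ΔV = 7.955 × 10^6 + 447.4 = 7.955 × 10^6 m³

ΔV ≈ 7.95 × 10^6 m³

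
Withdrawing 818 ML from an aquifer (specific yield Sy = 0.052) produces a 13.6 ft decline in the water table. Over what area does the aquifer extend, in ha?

A ≈ 379 ha

Δh = 13.6 ft = 4.145 m
ΔV = 818 ML = 8.18 × 10^5 m³
A = ΔV / (Sy × Δh) = 8.18 × 10^5 / (0.052 × 4.145) = 3.795 × 10^6 m²
A = 3.795 × 10^6 m² = 379.5 ha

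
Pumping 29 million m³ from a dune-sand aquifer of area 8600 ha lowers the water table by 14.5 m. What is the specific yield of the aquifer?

A = 8600 ha = 8.6 × 10^7 m²
ΔV = 29 million m³ = 2.9 × 10^7 m³
Sy = ΔV / (A × Δh) = 2.9 × 10^7 m³ / (8.6 × 10^7 m² × 14.5 m) = 0.02326

Sy ≈ 0.023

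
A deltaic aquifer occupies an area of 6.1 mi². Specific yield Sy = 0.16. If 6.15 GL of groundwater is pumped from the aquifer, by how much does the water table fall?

A = 6.1 mi² = 1.58 × 10^7 m²
ΔV = 6.15 GL = 6.15 × 10^6 m³
Δh = ΔV / (Sy × A) = 6.15 × 10^6 m³ / (0.16 × 1.58 × 10^7 m²) = 2.433 m

Δh ≈ 2.43 m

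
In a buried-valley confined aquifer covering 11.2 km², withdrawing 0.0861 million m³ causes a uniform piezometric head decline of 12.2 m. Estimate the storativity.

A = 11.2 km² = 1.12 × 10^7 m²
ΔV = 0.0861 million m³ = 86100 m³
S = ΔV / (A × Δh) = 86100 m³ / (1.12 × 10^7 m² × 12.2 m) = 6.301 × 10^-4

S ≈ 6.3 × 10^-4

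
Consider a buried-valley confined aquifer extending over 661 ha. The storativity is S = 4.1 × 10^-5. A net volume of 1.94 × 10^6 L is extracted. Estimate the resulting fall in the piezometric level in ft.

Δh ≈ 23.5 ft

A = 661 ha = 6.61 × 10^6 m²
ΔV = 1.94 × 10^6 L = 1940 m³
Δh = ΔV / (S × A) = 1940 m³ / (4.1 × 10^-5 × 6.61 × 10^6 m²) = 7.158 m
Δh = 7.158 m = 23.49 ft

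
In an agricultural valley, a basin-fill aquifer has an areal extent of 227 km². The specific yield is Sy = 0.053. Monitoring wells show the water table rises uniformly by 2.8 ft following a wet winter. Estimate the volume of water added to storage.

A = 227 km² = 2.27 × 10^8 m²
Δh = 2.8 ft = 0.8534 m
ΔV = Sy × A × Δh = 0.053 × 2.27 × 10^8 m² × 0.8534 m = 1.027 × 10^7 m³

ΔV ≈ 1.03 × 10^7 m³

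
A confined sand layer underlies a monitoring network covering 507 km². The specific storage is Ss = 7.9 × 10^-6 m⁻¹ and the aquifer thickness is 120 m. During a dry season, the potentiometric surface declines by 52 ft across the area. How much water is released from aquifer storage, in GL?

ΔV ≈ 7.62 GL

S = Ss × b = 7.9 × 10^-6 m⁻¹ × 120 m = 9.48 × 10^-4
A = 507 km² = 5.07 × 10^8 m²
Δh = 52 ft = 15.85 m
ΔV = S × A × Δh = 9.48 × 10^-4 × 5.07 × 10^8 m² × 15.85 m = 7.618 × 10^6 m³
ΔV = 7.618 × 10^6 m³ = 7.618 GL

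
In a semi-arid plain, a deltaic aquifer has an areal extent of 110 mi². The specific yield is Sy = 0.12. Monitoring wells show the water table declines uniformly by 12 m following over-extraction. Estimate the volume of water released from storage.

A = 110 mi² = 2.849 × 10^8 m²
ΔV = Sy × A × Δh = 0.12 × 2.849 × 10^8 m² × 12 m = 4.103 × 10^8 m³

ΔV ≈ 4.1 × 10^8 m³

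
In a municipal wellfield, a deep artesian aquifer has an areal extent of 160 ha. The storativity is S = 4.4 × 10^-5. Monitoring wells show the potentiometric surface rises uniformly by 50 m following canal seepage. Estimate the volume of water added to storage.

ΔV ≈ 3520 m³

A = 160 ha = 1.6 × 10^6 m²
ΔV = S × A × Δh = 4.4 × 10^-5 × 1.6 × 10^6 m² × 50 m = 3520 m³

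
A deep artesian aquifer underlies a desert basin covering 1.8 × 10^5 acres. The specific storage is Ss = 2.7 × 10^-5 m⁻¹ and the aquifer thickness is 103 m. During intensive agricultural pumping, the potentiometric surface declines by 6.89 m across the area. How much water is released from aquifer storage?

S = Ss × b = 2.7 × 10^-5 m⁻¹ × 103 m = 2.781 × 10^-3
A = 1.8 × 10^5 acres = 7.284 × 10^8 m²
ΔV = S × A × Δh = 0.002781 × 7.284 × 10^8 m² × 6.89 m = 1.396 × 10^7 m³

ΔV ≈ 1.4 × 10^7 m³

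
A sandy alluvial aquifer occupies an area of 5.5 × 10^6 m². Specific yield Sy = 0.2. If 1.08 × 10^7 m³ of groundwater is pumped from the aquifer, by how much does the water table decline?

Δh = ΔV / (Sy × A) = 1.08 × 10^7 m³ / (0.2 × 5.5 × 10^6 m²) = 9.818 m

Δh ≈ 9.82 m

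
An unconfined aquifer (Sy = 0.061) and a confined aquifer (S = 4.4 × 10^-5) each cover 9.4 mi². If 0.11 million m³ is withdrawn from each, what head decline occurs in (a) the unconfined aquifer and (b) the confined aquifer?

Δh_u ≈ 0.0741 m; Δh_c ≈ 103 m

A = 9.4 mi² = 2.435 × 10^7 m²
ΔV = 0.11 million m³ = 1.1 × 10^5 m³
Unconfined: Δh_u = ΔV/(Sy·A) = 1.1 × 10^5/(0.061 × 2.435 × 10^7) = 0.07407 m
Confined: Δh_c = ΔV/(S·A) = 1.1 × 10^5/(4.4 × 10^-5 × 2.435 × 10^7) = 102.7 m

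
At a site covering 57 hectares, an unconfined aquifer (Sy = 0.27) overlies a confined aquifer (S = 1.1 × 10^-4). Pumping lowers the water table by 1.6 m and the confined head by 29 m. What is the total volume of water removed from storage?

ΔV ≈ 2.48 × 10^5 m³

A = 57 hectares = 5.7 × 10^5 m²
Unconfined: ΔV_u = Sy × A × Δh_u = 0.27 × 5.7 × 10^5 × 1.6 = 2.462 × 10^5 m³
Confined: ΔV_c = S × A × Δh_c = 1.1 × 10^-4 × 5.7 × 10^5 × 29 = 1818 m³
Total ΔV = 2.462 × 10^5 + 1818 = 2.481 × 10^5 m³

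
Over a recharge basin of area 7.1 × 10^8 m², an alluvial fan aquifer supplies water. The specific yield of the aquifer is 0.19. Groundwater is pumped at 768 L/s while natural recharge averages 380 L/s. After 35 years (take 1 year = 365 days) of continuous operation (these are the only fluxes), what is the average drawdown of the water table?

Δh ≈ 3.17 m

Net abstraction = 768 − 380 = 388 L/s
Q_net = 388 L/s = 33520 m³/d
t = 35 years = 12780 d
ΔV = Q × t = 33520 m³/d × 12780 d = 4.283 × 10^8 m³
Δh = ΔV / (Sy × A) = 4.283 × 10^8 / (0.19 × 7.1 × 10^8) = 3.175 m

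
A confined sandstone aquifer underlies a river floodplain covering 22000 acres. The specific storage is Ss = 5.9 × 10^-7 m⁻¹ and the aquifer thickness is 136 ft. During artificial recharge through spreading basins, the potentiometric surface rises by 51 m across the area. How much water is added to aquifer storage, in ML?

ΔV ≈ 111 ML

b = 136 ft = 41.45 m
S = Ss × b = 5.9 × 10^-7 m⁻¹ × 41.45 m = 2.446 × 10^-5
A = 22000 acres = 8.903 × 10^7 m²
ΔV = S × A × Δh = 2.446 × 10^-5 × 8.903 × 10^7 m² × 51 m = 1.11 × 10^5 m³
ΔV = 1.11 × 10^5 m³ = 111 ML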